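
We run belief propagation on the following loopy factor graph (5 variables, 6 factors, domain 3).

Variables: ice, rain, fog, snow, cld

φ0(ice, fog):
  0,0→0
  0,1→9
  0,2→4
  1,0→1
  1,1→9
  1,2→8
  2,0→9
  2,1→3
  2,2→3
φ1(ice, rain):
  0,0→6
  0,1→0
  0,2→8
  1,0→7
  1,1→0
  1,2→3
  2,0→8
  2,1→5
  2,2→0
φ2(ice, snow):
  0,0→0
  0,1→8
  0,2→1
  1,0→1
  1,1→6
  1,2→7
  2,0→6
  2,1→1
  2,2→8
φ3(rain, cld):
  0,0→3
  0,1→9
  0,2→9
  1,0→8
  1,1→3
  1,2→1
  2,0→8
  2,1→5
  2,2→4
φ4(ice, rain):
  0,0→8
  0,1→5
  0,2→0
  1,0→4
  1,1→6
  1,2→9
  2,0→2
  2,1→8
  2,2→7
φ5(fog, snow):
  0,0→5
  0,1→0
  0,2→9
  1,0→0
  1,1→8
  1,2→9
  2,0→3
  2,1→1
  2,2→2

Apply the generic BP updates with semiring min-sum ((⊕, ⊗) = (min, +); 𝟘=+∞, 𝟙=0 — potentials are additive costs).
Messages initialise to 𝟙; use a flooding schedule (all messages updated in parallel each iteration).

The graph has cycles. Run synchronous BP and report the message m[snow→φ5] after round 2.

message @ round 2 = [0, 1, 1]

init: all messages = 𝟙 over 3 values
r1 m[φ0→ice] = [0, 1, 3]
r1 m[φ0→fog] = [0, 3, 3]
r1 m[φ1→ice] = [0, 0, 0]
r1 m[φ1→rain] = [6, 0, 0]
r1 m[φ2→ice] = [0, 1, 1]
r1 m[φ2→snow] = [0, 1, 1]
r1 m[φ3→rain] = [3, 1, 4]
r1 m[φ3→cld] = [3, 3, 1]
r1 m[φ4→ice] = [0, 4, 2]
r1 m[φ4→rain] = [2, 5, 0]
r1 m[φ5→fog] = [0, 0, 1]
r1 m[φ5→snow] = [0, 0, 2]
r1 m[ice→φ0] = [0, 0, 0]
r1 m[ice→φ1] = [0, 0, 0]
r1 m[ice→φ2] = [0, 0, 0]
r1 m[ice→φ4] = [0, 0, 0]
r1 m[rain→φ1] = [0, 0, 0]
r1 m[rain→φ3] = [0, 0, 0]
r1 m[rain→φ4] = [0, 0, 0]
r1 m[fog→φ0] = [0, 0, 0]
r1 m[fog→φ5] = [0, 0, 0]
r1 m[snow→φ2] = [0, 0, 0]
r1 m[snow→φ5] = [0, 0, 0]
r1 m[cld→φ3] = [0, 0, 0]
r2 m[φ0→ice] = [0, 1, 3]
r2 m[φ0→fog] = [0, 3, 3]
r2 m[φ1→ice] = [0, 0, 0]
r2 m[φ1→rain] = [6, 0, 0]
r2 m[φ2→ice] = [0, 1, 1]
r2 m[φ2→snow] = [0, 1, 1]
r2 m[φ3→rain] = [3, 1, 4]
r2 m[φ3→cld] = [3, 3, 1]
r2 m[φ4→ice] = [0, 4, 2]
r2 m[φ4→rain] = [2, 5, 0]
r2 m[φ5→fog] = [0, 0, 1]
r2 m[φ5→snow] = [0, 0, 2]
r2 m[ice→φ0] = [0, 5, 3]
r2 m[ice→φ1] = [0, 6, 6]
r2 m[ice→φ2] = [0, 5, 5]
r2 m[ice→φ4] = [0, 2, 4]
r2 m[rain→φ1] = [5, 6, 4]
r2 m[rain→φ3] = [8, 5, 0]
r2 m[rain→φ4] = [9, 1, 4]
r2 m[fog→φ0] = [0, 0, 1]
r2 m[fog→φ5] = [0, 3, 3]
r2 m[snow→φ2] = [0, 0, 2]
r2 m[snow→φ5] = [0, 1, 1]
r2 m[cld→φ3] = [0, 0, 0]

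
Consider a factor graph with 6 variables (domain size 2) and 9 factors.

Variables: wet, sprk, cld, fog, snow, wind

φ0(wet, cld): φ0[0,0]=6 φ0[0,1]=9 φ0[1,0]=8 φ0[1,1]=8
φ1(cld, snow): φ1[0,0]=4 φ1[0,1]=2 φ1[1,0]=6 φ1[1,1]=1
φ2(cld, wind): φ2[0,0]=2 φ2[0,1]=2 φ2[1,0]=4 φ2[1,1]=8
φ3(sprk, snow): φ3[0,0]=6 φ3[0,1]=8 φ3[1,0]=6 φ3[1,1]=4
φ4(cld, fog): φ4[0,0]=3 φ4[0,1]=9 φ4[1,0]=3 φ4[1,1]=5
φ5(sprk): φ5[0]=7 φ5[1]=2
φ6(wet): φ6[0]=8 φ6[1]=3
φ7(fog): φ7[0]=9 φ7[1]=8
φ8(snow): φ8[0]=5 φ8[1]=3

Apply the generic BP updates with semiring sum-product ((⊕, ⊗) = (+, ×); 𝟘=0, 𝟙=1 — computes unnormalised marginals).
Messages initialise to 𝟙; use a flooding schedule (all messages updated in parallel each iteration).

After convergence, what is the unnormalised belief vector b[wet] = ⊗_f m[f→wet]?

b[wet] = [132720768, 48878208]

init: all messages = 𝟙 over 2 values
r1 m[φ0→wet] = [15, 16]
r1 m[φ0→cld] = [14, 17]
r1 m[φ1→cld] = [6, 7]
r1 m[φ1→snow] = [10, 3]
r1 m[φ2→cld] = [4, 12]
r1 m[φ2→wind] = [6, 10]
r1 m[φ3→sprk] = [14, 10]
r1 m[φ3→snow] = [12, 12]
r1 m[φ4→cld] = [12, 8]
r1 m[φ4→fog] = [6, 14]
r1 m[φ5→sprk] = [7, 2]
r1 m[φ6→wet] = [8, 3]
r1 m[φ7→fog] = [9, 8]
r1 m[φ8→snow] = [5, 3]
r1 m[wet→φ0] = [1, 1]
r1 m[wet→φ6] = [1, 1]
r1 m[sprk→φ3] = [1, 1]
r1 m[sprk→φ5] = [1, 1]
r1 m[cld→φ0] = [1, 1]
r1 m[cld→φ1] = [1, 1]
r1 m[cld→φ2] = [1, 1]
r1 m[cld→φ4] = [1, 1]
r1 m[fog→φ4] = [1, 1]
r1 m[fog→φ7] = [1, 1]
r1 m[snow→φ1] = [1, 1]
r1 m[snow→φ3] = [1, 1]
r1 m[snow→φ8] = [1, 1]
r1 m[wind→φ2] = [1, 1]
r2 m[φ0→wet] = [15, 16]
r2 m[φ0→cld] = [14, 17]
r2 m[φ1→cld] = [6, 7]
r2 m[φ1→snow] = [10, 3]
r2 m[φ2→cld] = [4, 12]
r2 m[φ2→wind] = [6, 10]
r2 m[φ3→sprk] = [14, 10]
r2 m[φ3→snow] = [12, 12]
r2 m[φ4→cld] = [12, 8]
r2 m[φ4→fog] = [6, 14]
r2 m[φ5→sprk] = [7, 2]
r2 m[φ6→wet] = [8, 3]
r2 m[φ7→fog] = [9, 8]
r2 m[φ8→snow] = [5, 3]
r2 m[wet→φ0] = [8, 3]
r2 m[wet→φ6] = [15, 16]
r2 m[sprk→φ3] = [7, 2]
r2 m[sprk→φ5] = [14, 10]
r2 m[cld→φ0] = [288, 672]
r2 m[cld→φ1] = [672, 1632]
r2 m[cld→φ2] = [1008, 952]
r2 m[cld→φ4] = [336, 1428]
r2 m[fog→φ4] = [9, 8]
r2 m[fog→φ7] = [6, 14]
r2 m[snow→φ1] = [60, 36]
r2 m[snow→φ3] = [50, 9]
r2 m[snow→φ8] = [120, 36]
r2 m[wind→φ2] = [1, 1]
r3 m[φ0→wet] = [7776, 7680]
r3 m[φ0→cld] = [72, 96]
r3 m[φ1→cld] = [312, 396]
r3 m[φ1→snow] = [12480, 2976]
r3 m[φ2→cld] = [4, 12]
r3 m[φ2→wind] = [5824, 9632]
r3 m[φ3→sprk] = [372, 336]
r3 m[φ3→snow] = [54, 64]
r3 m[φ4→cld] = [99, 67]
r3 m[φ4→fog] = [5292, 10164]
r3 m[φ5→sprk] = [7, 2]
r3 m[φ6→wet] = [8, 3]
r3 m[φ7→fog] = [9, 8]
r3 m[φ8→snow] = [5, 3]
r3 m[wet→φ0] = [8, 3]
r3 m[wet→φ6] = [15, 16]
r3 m[sprk→φ3] = [7, 2]
r3 m[sprk→φ5] = [14, 10]
r3 m[cld→φ0] = [288, 672]
r3 m[cld→φ1] = [672, 1632]
r3 m[cld→φ2] = [1008, 952]
r3 m[cld→φ4] = [336, 1428]
r3 m[fog→φ4] = [9, 8]
r3 m[fog→φ7] = [6, 14]
r3 m[snow→φ1] = [60, 36]
r3 m[snow→φ3] = [50, 9]
r3 m[snow→φ8] = [120, 36]
r3 m[wind→φ2] = [1, 1]
r4 m[φ0→wet] = [7776, 7680]
r4 m[φ0→cld] = [72, 96]
r4 m[φ1→cld] = [312, 396]
r4 m[φ1→snow] = [12480, 2976]
r4 m[φ2→cld] = [4, 12]
r4 m[φ2→wind] = [5824, 9632]
r4 m[φ3→sprk] = [372, 336]
r4 m[φ3→snow] = [54, 64]
r4 m[φ4→cld] = [99, 67]
r4 m[φ4→fog] = [5292, 10164]
r4 m[φ5→sprk] = [7, 2]
r4 m[φ6→wet] = [8, 3]
r4 m[φ7→fog] = [9, 8]
r4 m[φ8→snow] = [5, 3]
r4 m[wet→φ0] = [8, 3]
r4 m[wet→φ6] = [7776, 7680]
r4 m[sprk→φ3] = [7, 2]
r4 m[sprk→φ5] = [372, 336]
r4 m[cld→φ0] = [123552, 318384]
r4 m[cld→φ1] = [28512, 77184]
r4 m[cld→φ2] = [2223936, 2547072]
r4 m[cld→φ4] = [89856, 456192]
r4 m[fog→φ4] = [9, 8]
r4 m[fog→φ7] = [5292, 10164]
r4 m[snow→φ1] = [270, 192]
r4 m[snow→φ3] = [62400, 8928]
r4 m[snow→φ8] = [673920, 190464]
r4 m[wind→φ2] = [1, 1]
r5 m[φ0→wet] = [3606768, 3535488]
r5 m[φ0→cld] = [72, 96]
r5 m[φ1→cld] = [1464, 1812]
r5 m[φ1→snow] = [577152, 134208]
r5 m[φ2→cld] = [4, 12]
r5 m[φ2→wind] = [14636160, 24824448]
r5 m[φ3→sprk] = [445824, 410112]
r5 m[φ3→snow] = [54, 64]
r5 m[φ4→cld] = [99, 67]
r5 m[φ4→fog] = [1638144, 3089664]
r5 m[φ5→sprk] = [7, 2]
r5 m[φ6→wet] = [8, 3]
r5 m[φ7→fog] = [9, 8]
r5 m[φ8→snow] = [5, 3]
r5 m[wet→φ0] = [8, 3]
r5 m[wet→φ6] = [7776, 7680]
r5 m[sprk→φ3] = [7, 2]
r5 m[sprk→φ5] = [372, 336]
r5 m[cld→φ0] = [123552, 318384]
r5 m[cld→φ1] = [28512, 77184]
r5 m[cld→φ2] = [2223936, 2547072]
r5 m[cld→φ4] = [89856, 456192]
r5 m[fog→φ4] = [9, 8]
r5 m[fog→φ7] = [5292, 10164]
r5 m[snow→φ1] = [270, 192]
r5 m[snow→φ3] = [62400, 8928]
r5 m[snow→φ8] = [673920, 190464]
r5 m[wind→φ2] = [1, 1]
r6 m[φ0→wet] = [3606768, 3535488]
r6 m[φ0→cld] = [72, 96]
r6 m[φ1→cld] = [1464, 1812]
r6 m[φ1→snow] = [577152, 134208]
r6 m[φ2→cld] = [4, 12]
r6 m[φ2→wind] = [14636160, 24824448]
r6 m[φ3→sprk] = [445824, 410112]
r6 m[φ3→snow] = [54, 64]
r6 m[φ4→cld] = [99, 67]
r6 m[φ4→fog] = [1638144, 3089664]
r6 m[φ5→sprk] = [7, 2]
r6 m[φ6→wet] = [8, 3]
r6 m[φ7→fog] = [9, 8]
r6 m[φ8→snow] = [5, 3]
r6 m[wet→φ0] = [8, 3]
r6 m[wet→φ6] = [3606768, 3535488]
r6 m[sprk→φ3] = [7, 2]
r6 m[sprk→φ5] = [445824, 410112]
r6 m[cld→φ0] = [579744, 1456848]
r6 m[cld→φ1] = [28512, 77184]
r6 m[cld→φ2] = [10435392, 11654784]
r6 m[cld→φ4] = [421632, 2087424]
r6 m[fog→φ4] = [9, 8]
r6 m[fog→φ7] = [1638144, 3089664]
r6 m[snow→φ1] = [270, 192]
r6 m[snow→φ3] = [2885760, 402624]
r6 m[snow→φ8] = [31166208, 8589312]
r6 m[wind→φ2] = [1, 1]
r7 m[φ0→wet] = [16590096, 16292736]
r7 m[φ0→cld] = [72, 96]
r7 m[φ1→cld] = [1464, 1812]
r7 m[φ1→snow] = [577152, 134208]
r7 m[φ2→cld] = [4, 12]
r7 m[φ2→wind] = [67489920, 114109056]
r7 m[φ3→sprk] = [20535552, 18925056]
r7 m[φ3→snow] = [54, 64]
r7 m[φ4→cld] = [99, 67]
r7 m[φ4→fog] = [7527168, 14231808]
r7 m[φ5→sprk] = [7, 2]
r7 m[φ6→wet] = [8, 3]
r7 m[φ7→fog] = [9, 8]
r7 m[φ8→snow] = [5, 3]
r7 m[wet→φ0] = [8, 3]
r7 m[wet→φ6] = [3606768, 3535488]
r7 m[sprk→φ3] = [7, 2]
r7 m[sprk→φ5] = [445824, 410112]
r7 m[cld→φ0] = [579744, 1456848]
r7 m[cld→φ1] = [28512, 77184]
r7 m[cld→φ2] = [10435392, 11654784]
r7 m[cld→φ4] = [421632, 2087424]
r7 m[fog→φ4] = [9, 8]
r7 m[fog→φ7] = [1638144, 3089664]
r7 m[snow→φ1] = [270, 192]
r7 m[snow→φ3] = [2885760, 402624]
r7 m[snow→φ8] = [31166208, 8589312]
r7 m[wind→φ2] = [1, 1]
r8 m[φ0→wet] = [16590096, 16292736]
r8 m[φ0→cld] = [72, 96]
r8 m[φ1→cld] = [1464, 1812]
r8 m[φ1→snow] = [577152, 134208]
r8 m[φ2→cld] = [4, 12]
r8 m[φ2→wind] = [67489920, 114109056]
r8 m[φ3→sprk] = [20535552, 18925056]
r8 m[φ3→snow] = [54, 64]
r8 m[φ4→cld] = [99, 67]
r8 m[φ4→fog] = [7527168, 14231808]
r8 m[φ5→sprk] = [7, 2]
r8 m[φ6→wet] = [8, 3]
r8 m[φ7→fog] = [9, 8]
r8 m[φ8→snow] = [5, 3]
r8 m[wet→φ0] = [8, 3]
r8 m[wet→φ6] = [16590096, 16292736]
r8 m[sprk→φ3] = [7, 2]
r8 m[sprk→φ5] = [20535552, 18925056]
r8 m[cld→φ0] = [579744, 1456848]
r8 m[cld→φ1] = [28512, 77184]
r8 m[cld→φ2] = [10435392, 11654784]
r8 m[cld→φ4] = [421632, 2087424]
r8 m[fog→φ4] = [9, 8]
r8 m[fog→φ7] = [7527168, 14231808]
r8 m[snow→φ1] = [270, 192]
r8 m[snow→φ3] = [2885760, 402624]
r8 m[snow→φ8] = [31166208, 8589312]
r8 m[wind→φ2] = [1, 1]
r9 m[φ0→wet] = [16590096, 16292736]
r9 m[φ0→cld] = [72, 96]
r9 m[φ1→cld] = [1464, 1812]
r9 m[φ1→snow] = [577152, 134208]
r9 m[φ2→cld] = [4, 12]
r9 m[φ2→wind] = [67489920, 114109056]
r9 m[φ3→sprk] = [20535552, 18925056]
r9 m[φ3→snow] = [54, 64]
r9 m[φ4→cld] = [99, 67]
r9 m[φ4→fog] = [7527168, 14231808]
r9 m[φ5→sprk] = [7, 2]
r9 m[φ6→wet] = [8, 3]
r9 m[φ7→fog] = [9, 8]
r9 m[φ8→snow] = [5, 3]
r9 m[wet→φ0] = [8, 3]
r9 m[wet→φ6] = [16590096, 16292736]
r9 m[sprk→φ3] = [7, 2]
r9 m[sprk→φ5] = [20535552, 18925056]
r9 m[cld→φ0] = [579744, 1456848]
r9 m[cld→φ1] = [28512, 77184]
r9 m[cld→φ2] = [10435392, 11654784]
r9 m[cld→φ4] = [421632, 2087424]
r9 m[fog→φ4] = [9, 8]
r9 m[fog→φ7] = [7527168, 14231808]
r9 m[snow→φ1] = [270, 192]
r9 m[snow→φ3] = [2885760, 402624]
r9 m[snow→φ8] = [31166208, 8589312]
r9 m[wind→φ2] = [1, 1]
fixed point reached at round 9
b[wet] = ⊗ incoming = [132720768, 48878208]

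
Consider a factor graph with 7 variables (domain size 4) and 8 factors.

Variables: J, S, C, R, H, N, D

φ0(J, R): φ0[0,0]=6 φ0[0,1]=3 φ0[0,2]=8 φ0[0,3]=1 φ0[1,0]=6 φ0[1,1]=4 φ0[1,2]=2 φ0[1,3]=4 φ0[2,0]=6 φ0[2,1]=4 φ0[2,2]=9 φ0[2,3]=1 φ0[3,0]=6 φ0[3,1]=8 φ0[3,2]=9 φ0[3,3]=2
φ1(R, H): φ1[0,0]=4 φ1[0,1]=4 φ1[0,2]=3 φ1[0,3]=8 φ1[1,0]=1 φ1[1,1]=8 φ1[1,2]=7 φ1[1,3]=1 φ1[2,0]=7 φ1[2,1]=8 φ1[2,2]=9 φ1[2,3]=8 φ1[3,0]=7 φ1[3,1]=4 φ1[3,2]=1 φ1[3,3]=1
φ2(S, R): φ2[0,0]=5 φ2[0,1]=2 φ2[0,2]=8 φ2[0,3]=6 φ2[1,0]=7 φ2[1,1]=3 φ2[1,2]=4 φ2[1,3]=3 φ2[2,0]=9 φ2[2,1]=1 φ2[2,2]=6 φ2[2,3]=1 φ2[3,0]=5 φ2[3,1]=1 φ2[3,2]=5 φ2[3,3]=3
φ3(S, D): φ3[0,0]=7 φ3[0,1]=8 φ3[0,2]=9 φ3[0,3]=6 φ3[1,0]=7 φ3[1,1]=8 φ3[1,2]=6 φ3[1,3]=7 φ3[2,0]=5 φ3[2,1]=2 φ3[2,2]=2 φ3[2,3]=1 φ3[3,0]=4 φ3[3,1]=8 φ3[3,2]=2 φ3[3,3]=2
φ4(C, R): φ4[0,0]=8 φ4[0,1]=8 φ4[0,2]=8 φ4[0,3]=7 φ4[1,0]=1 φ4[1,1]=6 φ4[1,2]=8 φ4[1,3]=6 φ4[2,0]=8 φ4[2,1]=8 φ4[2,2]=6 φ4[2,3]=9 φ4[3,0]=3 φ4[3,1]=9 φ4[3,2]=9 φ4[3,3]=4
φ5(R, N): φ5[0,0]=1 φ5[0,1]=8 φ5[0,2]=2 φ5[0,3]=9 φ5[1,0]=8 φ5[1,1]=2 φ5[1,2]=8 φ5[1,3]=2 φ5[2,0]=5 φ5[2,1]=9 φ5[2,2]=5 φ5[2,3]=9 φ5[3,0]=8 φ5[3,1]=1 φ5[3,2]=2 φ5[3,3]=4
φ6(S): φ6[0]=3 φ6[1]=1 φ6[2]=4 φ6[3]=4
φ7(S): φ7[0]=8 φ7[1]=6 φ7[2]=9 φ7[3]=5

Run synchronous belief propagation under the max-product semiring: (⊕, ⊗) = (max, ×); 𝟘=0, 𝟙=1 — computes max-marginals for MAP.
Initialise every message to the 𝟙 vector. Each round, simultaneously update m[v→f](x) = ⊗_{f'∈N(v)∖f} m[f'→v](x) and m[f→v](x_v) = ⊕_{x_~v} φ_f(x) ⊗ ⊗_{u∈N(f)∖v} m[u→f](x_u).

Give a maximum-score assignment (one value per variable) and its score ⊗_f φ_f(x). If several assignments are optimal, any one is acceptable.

assignment: (J=2, S=0, C=3, R=2, H=2, N=1, D=2); score = 11337408

init: all messages = 𝟙 over 4 values
r1 m[φ0→J] = [8, 6, 9, 9]
r1 m[φ0→R] = [6, 8, 9, 4]
r1 m[φ1→R] = [8, 8, 9, 7]
r1 m[φ1→H] = [7, 8, 9, 8]
r1 m[φ2→S] = [8, 7, 9, 5]
r1 m[φ2→R] = [9, 3, 8, 6]
r1 m[φ3→S] = [9, 8, 5, 8]
r1 m[φ3→D] = [7, 8, 9, 7]
r1 m[φ4→C] = [8, 8, 9, 9]
r1 m[φ4→R] = [8, 9, 9, 9]
r1 m[φ5→R] = [9, 8, 9, 8]
r1 m[φ5→N] = [8, 9, 8, 9]
r1 m[φ6→S] = [3, 1, 4, 4]
r1 m[φ7→S] = [8, 6, 9, 5]
r1 m[J→φ0] = [1, 1, 1, 1]
r1 m[S→φ2] = [1, 1, 1, 1]
r1 m[S→φ3] = [1, 1, 1, 1]
r1 m[S→φ6] = [1, 1, 1, 1]
r1 m[S→φ7] = [1, 1, 1, 1]
r1 m[C→φ4] = [1, 1, 1, 1]
r1 m[R→φ0] = [1, 1, 1, 1]
r1 m[R→φ1] = [1, 1, 1, 1]
r1 m[R→φ2] = [1, 1, 1, 1]
r1 m[R→φ4] = [1, 1, 1, 1]
r1 m[R→φ5] = [1, 1, 1, 1]
r1 m[H→φ1] = [1, 1, 1, 1]
r1 m[N→φ5] = [1, 1, 1, 1]
r1 m[D→φ3] = [1, 1, 1, 1]
r2 m[φ0→J] = [8, 6, 9, 9]
r2 m[φ0→R] = [6, 8, 9, 4]
r2 m[φ1→R] = [8, 8, 9, 7]
r2 m[φ1→H] = [7, 8, 9, 8]
r2 m[φ2→S] = [8, 7, 9, 5]
r2 m[φ2→R] = [9, 3, 8, 6]
r2 m[φ3→S] = [9, 8, 5, 8]
r2 m[φ3→D] = [7, 8, 9, 7]
r2 m[φ4→C] = [8, 8, 9, 9]
r2 m[φ4→R] = [8, 9, 9, 9]
r2 m[φ5→R] = [9, 8, 9, 8]
r2 m[φ5→N] = [8, 9, 8, 9]
r2 m[φ6→S] = [3, 1, 4, 4]
r2 m[φ7→S] = [8, 6, 9, 5]
r2 m[J→φ0] = [1, 1, 1, 1]
r2 m[S→φ2] = [216, 48, 180, 160]
r2 m[S→φ3] = [192, 42, 324, 100]
r2 m[S→φ6] = [576, 336, 405, 200]
r2 m[S→φ7] = [216, 56, 180, 160]
r2 m[C→φ4] = [1, 1, 1, 1]
r2 m[R→φ0] = [5184, 1728, 5832, 3024]
r2 m[R→φ1] = [3888, 1728, 5832, 1728]
r2 m[R→φ2] = [3456, 4608, 6561, 2016]
r2 m[R→φ4] = [3888, 1536, 5832, 1344]
r2 m[R→φ5] = [3456, 1728, 5832, 1512]
r2 m[H→φ1] = [1, 1, 1, 1]
r2 m[N→φ5] = [1, 1, 1, 1]
r2 m[D→φ3] = [1, 1, 1, 1]
r3 m[φ0→J] = [46656, 31104, 52488, 52488]
r3 m[φ0→R] = [6, 8, 9, 4]
r3 m[φ1→R] = [8, 8, 9, 7]
r3 m[φ1→H] = [40824, 46656, 52488, 46656]
r3 m[φ2→S] = [52488, 26244, 39366, 32805]
r3 m[φ2→R] = [1620, 432, 1728, 1296]
r3 m[φ3→S] = [9, 8, 5, 8]
r3 m[φ3→D] = [1620, 1536, 1728, 1152]
r3 m[φ4→C] = [46656, 46656, 34992, 52488]
r3 m[φ4→R] = [8, 9, 9, 9]
r3 m[φ5→R] = [9, 8, 9, 8]
r3 m[φ5→N] = [29160, 52488, 29160, 52488]
r3 m[φ6→S] = [3, 1, 4, 4]
r3 m[φ7→S] = [8, 6, 9, 5]
r3 m[J→φ0] = [1, 1, 1, 1]
r3 m[S→φ2] = [216, 48, 180, 160]
r3 m[S→φ3] = [192, 42, 324, 100]
r3 m[S→φ6] = [576, 336, 405, 200]
r3 m[S→φ7] = [216, 56, 180, 160]
r3 m[C→φ4] = [1, 1, 1, 1]
r3 m[R→φ0] = [5184, 1728, 5832, 3024]
r3 m[R→φ1] = [3888, 1728, 5832, 1728]
r3 m[R→φ2] = [3456, 4608, 6561, 2016]
r3 m[R→φ4] = [3888, 1536, 5832, 1344]
r3 m[R→φ5] = [3456, 1728, 5832, 1512]
r3 m[H→φ1] = [1, 1, 1, 1]
r3 m[N→φ5] = [1, 1, 1, 1]
r3 m[D→φ3] = [1, 1, 1, 1]
r4 m[φ0→J] = [46656, 31104, 52488, 52488]
r4 m[φ0→R] = [6, 8, 9, 4]
r4 m[φ1→R] = [8, 8, 9, 7]
r4 m[φ1→H] = [40824, 46656, 52488, 46656]
r4 m[φ2→S] = [52488, 26244, 39366, 32805]
r4 m[φ2→R] = [1620, 432, 1728, 1296]
r4 m[φ3→S] = [9, 8, 5, 8]
r4 m[φ3→D] = [1620, 1536, 1728, 1152]
r4 m[φ4→C] = [46656, 46656, 34992, 52488]
r4 m[φ4→R] = [8, 9, 9, 9]
r4 m[φ5→R] = [9, 8, 9, 8]
r4 m[φ5→N] = [29160, 52488, 29160, 52488]
r4 m[φ6→S] = [3, 1, 4, 4]
r4 m[φ7→S] = [8, 6, 9, 5]
r4 m[J→φ0] = [1, 1, 1, 1]
r4 m[S→φ2] = [216, 48, 180, 160]
r4 m[S→φ3] = [1259712, 157464, 1417176, 656100]
r4 m[S→φ6] = [3779136, 1259712, 1771470, 1312200]
r4 m[S→φ7] = [1417176, 209952, 787320, 1049760]
r4 m[C→φ4] = [1, 1, 1, 1]
r4 m[R→φ0] = [933120, 248832, 1259712, 653184]
r4 m[R→φ1] = [699840, 248832, 1259712, 373248]
r4 m[R→φ2] = [3456, 4608, 6561, 2016]
r4 m[R→φ4] = [699840, 221184, 1259712, 290304]
r4 m[R→φ5] = [622080, 248832, 1259712, 326592]
r4 m[H→φ1] = [1, 1, 1, 1]
r4 m[N→φ5] = [1, 1, 1, 1]
r4 m[D→φ3] = [1, 1, 1, 1]
r5 m[φ0→J] = [10077696, 5598720, 11337408, 11337408]
r5 m[φ0→R] = [6, 8, 9, 4]
r5 m[φ1→R] = [8, 8, 9, 7]
r5 m[φ1→H] = [8817984, 10077696, 11337408, 10077696]
r5 m[φ2→S] = [52488, 26244, 39366, 32805]
r5 m[φ2→R] = [1620, 432, 1728, 1296]
r5 m[φ3→S] = [9, 8, 5, 8]
r5 m[φ3→D] = [8817984, 10077696, 11337408, 7558272]
r5 m[φ4→C] = [10077696, 10077696, 7558272, 11337408]
r5 m[φ4→R] = [8, 9, 9, 9]
r5 m[φ5→R] = [9, 8, 9, 8]
r5 m[φ5→N] = [6298560, 11337408, 6298560, 11337408]
r5 m[φ6→S] = [3, 1, 4, 4]
r5 m[φ7→S] = [8, 6, 9, 5]
r5 m[J→φ0] = [1, 1, 1, 1]
r5 m[S→φ2] = [216, 48, 180, 160]
r5 m[S→φ3] = [1259712, 157464, 1417176, 656100]
r5 m[S→φ6] = [3779136, 1259712, 1771470, 1312200]
r5 m[S→φ7] = [1417176, 209952, 787320, 1049760]
r5 m[C→φ4] = [1, 1, 1, 1]
r5 m[R→φ0] = [933120, 248832, 1259712, 653184]
r5 m[R→φ1] = [699840, 248832, 1259712, 373248]
r5 m[R→φ2] = [3456, 4608, 6561, 2016]
r5 m[R→φ4] = [699840, 221184, 1259712, 290304]
r5 m[R→φ5] = [622080, 248832, 1259712, 326592]
r5 m[H→φ1] = [1, 1, 1, 1]
r5 m[N→φ5] = [1, 1, 1, 1]
r5 m[D→φ3] = [1, 1, 1, 1]
r6 m[φ0→J] = [10077696, 5598720, 11337408, 11337408]
r6 m[φ0→R] = [6, 8, 9, 4]
r6 m[φ1→R] = [8, 8, 9, 7]
r6 m[φ1→H] = [8817984, 10077696, 11337408, 10077696]
r6 m[φ2→S] = [52488, 26244, 39366, 32805]
r6 m[φ2→R] = [1620, 432, 1728, 1296]
r6 m[φ3→S] = [9, 8, 5, 8]
r6 m[φ3→D] = [8817984, 10077696, 11337408, 7558272]
r6 m[φ4→C] = [10077696, 10077696, 7558272, 11337408]
r6 m[φ4→R] = [8, 9, 9, 9]
r6 m[φ5→R] = [9, 8, 9, 8]
r6 m[φ5→N] = [6298560, 11337408, 6298560, 11337408]
r6 m[φ6→S] = [3, 1, 4, 4]
r6 m[φ7→S] = [8, 6, 9, 5]
r6 m[J→φ0] = [1, 1, 1, 1]
r6 m[S→φ2] = [216, 48, 180, 160]
r6 m[S→φ3] = [1259712, 157464, 1417176, 656100]
r6 m[S→φ6] = [3779136, 1259712, 1771470, 1312200]
r6 m[S→φ7] = [1417176, 209952, 787320, 1049760]
r6 m[C→φ4] = [1, 1, 1, 1]
r6 m[R→φ0] = [933120, 248832, 1259712, 653184]
r6 m[R→φ1] = [699840, 248832, 1259712, 373248]
r6 m[R→φ2] = [3456, 4608, 6561, 2016]
r6 m[R→φ4] = [699840, 221184, 1259712, 290304]
r6 m[R→φ5] = [622080, 248832, 1259712, 326592]
r6 m[H→φ1] = [1, 1, 1, 1]
r6 m[N→φ5] = [1, 1, 1, 1]
r6 m[D→φ3] = [1, 1, 1, 1]
fixed point reached at round 6
traceback from J: (J=2, S=0, C=3, R=2, H=2, N=1, D=2), score=11337408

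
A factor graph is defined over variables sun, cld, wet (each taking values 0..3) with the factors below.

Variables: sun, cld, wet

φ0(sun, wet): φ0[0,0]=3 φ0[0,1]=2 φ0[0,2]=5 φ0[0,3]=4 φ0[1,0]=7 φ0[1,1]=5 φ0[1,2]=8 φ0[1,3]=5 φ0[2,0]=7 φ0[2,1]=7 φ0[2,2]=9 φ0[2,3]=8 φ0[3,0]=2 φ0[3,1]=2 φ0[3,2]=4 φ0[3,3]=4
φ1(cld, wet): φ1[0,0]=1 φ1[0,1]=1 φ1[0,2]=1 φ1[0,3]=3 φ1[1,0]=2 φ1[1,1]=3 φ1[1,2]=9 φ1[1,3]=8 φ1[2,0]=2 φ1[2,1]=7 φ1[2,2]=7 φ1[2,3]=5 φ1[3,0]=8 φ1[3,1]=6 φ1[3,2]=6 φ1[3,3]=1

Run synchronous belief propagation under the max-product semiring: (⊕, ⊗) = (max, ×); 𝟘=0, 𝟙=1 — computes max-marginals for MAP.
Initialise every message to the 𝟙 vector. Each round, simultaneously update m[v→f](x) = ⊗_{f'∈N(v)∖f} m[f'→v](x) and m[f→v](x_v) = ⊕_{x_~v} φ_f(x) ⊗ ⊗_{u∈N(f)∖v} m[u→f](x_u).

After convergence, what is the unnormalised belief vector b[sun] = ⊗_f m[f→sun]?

init: all messages = 𝟙 over 4 values
r1 m[φ0→sun] = [5, 8, 9, 4]
r1 m[φ0→wet] = [7, 7, 9, 8]
r1 m[φ1→cld] = [3, 9, 7, 8]
r1 m[φ1→wet] = [8, 7, 9, 8]
r1 m[sun→φ0] = [1, 1, 1, 1]
r1 m[cld→φ1] = [1, 1, 1, 1]
r1 m[wet→φ0] = [1, 1, 1, 1]
r1 m[wet→φ1] = [1, 1, 1, 1]
r2 m[φ0→sun] = [5, 8, 9, 4]
r2 m[φ0→wet] = [7, 7, 9, 8]
r2 m[φ1→cld] = [3, 9, 7, 8]
r2 m[φ1→wet] = [8, 7, 9, 8]
r2 m[sun→φ0] = [1, 1, 1, 1]
r2 m[cld→φ1] = [1, 1, 1, 1]
r2 m[wet→φ0] = [8, 7, 9, 8]
r2 m[wet→φ1] = [7, 7, 9, 8]
r3 m[φ0→sun] = [45, 72, 81, 36]
r3 m[φ0→wet] = [7, 7, 9, 8]
r3 m[φ1→cld] = [24, 81, 63, 56]
r3 m[φ1→wet] = [8, 7, 9, 8]
r3 m[sun→φ0] = [1, 1, 1, 1]
r3 m[cld→φ1] = [1, 1, 1, 1]
r3 m[wet→φ0] = [8, 7, 9, 8]
r3 m[wet→φ1] = [7, 7, 9, 8]
r4 m[φ0→sun] = [45, 72, 81, 36]
r4 m[φ0→wet] = [7, 7, 9, 8]
r4 m[φ1→cld] = [24, 81, 63, 56]
r4 m[φ1→wet] = [8, 7, 9, 8]
r4 m[sun→φ0] = [1, 1, 1, 1]
r4 m[cld→φ1] = [1, 1, 1, 1]
r4 m[wet→φ0] = [8, 7, 9, 8]
r4 m[wet→φ1] = [7, 7, 9, 8]
fixed point reached at round 4
b[sun] = ⊗ incoming = [45, 72, 81, 36]

b[sun] = [45, 72, 81, 36]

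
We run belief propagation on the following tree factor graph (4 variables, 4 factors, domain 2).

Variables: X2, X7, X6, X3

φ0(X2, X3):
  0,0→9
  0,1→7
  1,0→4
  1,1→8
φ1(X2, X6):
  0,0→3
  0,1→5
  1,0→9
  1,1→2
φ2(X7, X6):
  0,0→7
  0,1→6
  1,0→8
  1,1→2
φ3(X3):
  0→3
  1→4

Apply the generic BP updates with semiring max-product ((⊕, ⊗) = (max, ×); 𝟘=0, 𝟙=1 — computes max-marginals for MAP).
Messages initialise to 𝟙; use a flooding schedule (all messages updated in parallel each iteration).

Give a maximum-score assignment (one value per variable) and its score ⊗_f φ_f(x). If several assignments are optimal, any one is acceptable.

init: all messages = 𝟙 over 2 values
r1 m[φ0→X2] = [9, 8]
r1 m[φ0→X3] = [9, 8]
r1 m[φ1→X2] = [5, 9]
r1 m[φ1→X6] = [9, 5]
r1 m[φ2→X7] = [7, 8]
r1 m[φ2→X6] = [8, 6]
r1 m[φ3→X3] = [3, 4]
r1 m[X2→φ0] = [1, 1]
r1 m[X2→φ1] = [1, 1]
r1 m[X7→φ2] = [1, 1]
r1 m[X6→φ1] = [1, 1]
r1 m[X6→φ2] = [1, 1]
r1 m[X3→φ0] = [1, 1]
r1 m[X3→φ3] = [1, 1]
r2 m[φ0→X2] = [9, 8]
r2 m[φ0→X3] = [9, 8]
r2 m[φ1→X2] = [5, 9]
r2 m[φ1→X6] = [9, 5]
r2 m[φ2→X7] = [7, 8]
r2 m[φ2→X6] = [8, 6]
r2 m[φ3→X3] = [3, 4]
r2 m[X2→φ0] = [5, 9]
r2 m[X2→φ1] = [9, 8]
r2 m[X7→φ2] = [1, 1]
r2 m[X6→φ1] = [8, 6]
r2 m[X6→φ2] = [9, 5]
r2 m[X3→φ0] = [3, 4]
r2 m[X3→φ3] = [9, 8]
r3 m[φ0→X2] = [28, 32]
r3 m[φ0→X3] = [45, 72]
r3 m[φ1→X2] = [30, 72]
r3 m[φ1→X6] = [72, 45]
r3 m[φ2→X7] = [63, 72]
r3 m[φ2→X6] = [8, 6]
r3 m[φ3→X3] = [3, 4]
r3 m[X2→φ0] = [5, 9]
r3 m[X2→φ1] = [9, 8]
r3 m[X7→φ2] = [1, 1]
r3 m[X6→φ1] = [8, 6]
r3 m[X6→φ2] = [9, 5]
r3 m[X3→φ0] = [3, 4]
r3 m[X3→φ3] = [9, 8]
r4 m[φ0→X2] = [28, 32]
r4 m[φ0→X3] = [45, 72]
r4 m[φ1→X2] = [30, 72]
r4 m[φ1→X6] = [72, 45]
r4 m[φ2→X7] = [63, 72]
r4 m[φ2→X6] = [8, 6]
r4 m[φ3→X3] = [3, 4]
r4 m[X2→φ0] = [30, 72]
r4 m[X2→φ1] = [28, 32]
r4 m[X7→φ2] = [1, 1]
r4 m[X6→φ1] = [8, 6]
r4 m[X6→φ2] = [72, 45]
r4 m[X3→φ0] = [3, 4]
r4 m[X3→φ3] = [45, 72]
r5 m[φ0→X2] = [28, 32]
r5 m[φ0→X3] = [288, 576]
r5 m[φ1→X2] = [30, 72]
r5 m[φ1→X6] = [288, 140]
r5 m[φ2→X7] = [504, 576]
r5 m[φ2→X6] = [8, 6]
r5 m[φ3→X3] = [3, 4]
r5 m[X2→φ0] = [30, 72]
r5 m[X2→φ1] = [28, 32]
r5 m[X7→φ2] = [1, 1]
r5 m[X6→φ1] = [8, 6]
r5 m[X6→φ2] = [72, 45]
r5 m[X3→φ0] = [3, 4]
r5 m[X3→φ3] = [45, 72]
r6 m[φ0→X2] = [28, 32]
r6 m[φ0→X3] = [288, 576]
r6 m[φ1→X2] = [30, 72]
r6 m[φ1→X6] = [288, 140]
r6 m[φ2→X7] = [504, 576]
r6 m[φ2→X6] = [8, 6]
r6 m[φ3→X3] = [3, 4]
r6 m[X2→φ0] = [30, 72]
r6 m[X2→φ1] = [28, 32]
r6 m[X7→φ2] = [1, 1]
r6 m[X6→φ1] = [8, 6]
r6 m[X6→φ2] = [288, 140]
r6 m[X3→φ0] = [3, 4]
r6 m[X3→φ3] = [288, 576]
r7 m[φ0→X2] = [28, 32]
r7 m[φ0→X3] = [288, 576]
r7 m[φ1→X2] = [30, 72]
r7 m[φ1→X6] = [288, 140]
r7 m[φ2→X7] = [2016, 2304]
r7 m[φ2→X6] = [8, 6]
r7 m[φ3→X3] = [3, 4]
r7 m[X2→φ0] = [30, 72]
r7 m[X2→φ1] = [28, 32]
r7 m[X7→φ2] = [1, 1]
r7 m[X6→φ1] = [8, 6]
r7 m[X6→φ2] = [288, 140]
r7 m[X3→φ0] = [3, 4]
r7 m[X3→φ3] = [288, 576]
r8 m[φ0→X2] = [28, 32]
r8 m[φ0→X3] = [288, 576]
r8 m[φ1→X2] = [30, 72]
r8 m[φ1→X6] = [288, 140]
r8 m[φ2→X7] = [2016, 2304]
r8 m[φ2→X6] = [8, 6]
r8 m[φ3→X3] = [3, 4]
r8 m[X2→φ0] = [30, 72]
r8 m[X2→φ1] = [28, 32]
r8 m[X7→φ2] = [1, 1]
r8 m[X6→φ1] = [8, 6]
r8 m[X6→φ2] = [288, 140]
r8 m[X3→φ0] = [3, 4]
r8 m[X3→φ3] = [288, 576]
fixed point reached at round 8
traceback from X2: (X2=1, X7=1, X6=0, X3=1), score=2304

assignment: (X2=1, X7=1, X6=0, X3=1); score = 2304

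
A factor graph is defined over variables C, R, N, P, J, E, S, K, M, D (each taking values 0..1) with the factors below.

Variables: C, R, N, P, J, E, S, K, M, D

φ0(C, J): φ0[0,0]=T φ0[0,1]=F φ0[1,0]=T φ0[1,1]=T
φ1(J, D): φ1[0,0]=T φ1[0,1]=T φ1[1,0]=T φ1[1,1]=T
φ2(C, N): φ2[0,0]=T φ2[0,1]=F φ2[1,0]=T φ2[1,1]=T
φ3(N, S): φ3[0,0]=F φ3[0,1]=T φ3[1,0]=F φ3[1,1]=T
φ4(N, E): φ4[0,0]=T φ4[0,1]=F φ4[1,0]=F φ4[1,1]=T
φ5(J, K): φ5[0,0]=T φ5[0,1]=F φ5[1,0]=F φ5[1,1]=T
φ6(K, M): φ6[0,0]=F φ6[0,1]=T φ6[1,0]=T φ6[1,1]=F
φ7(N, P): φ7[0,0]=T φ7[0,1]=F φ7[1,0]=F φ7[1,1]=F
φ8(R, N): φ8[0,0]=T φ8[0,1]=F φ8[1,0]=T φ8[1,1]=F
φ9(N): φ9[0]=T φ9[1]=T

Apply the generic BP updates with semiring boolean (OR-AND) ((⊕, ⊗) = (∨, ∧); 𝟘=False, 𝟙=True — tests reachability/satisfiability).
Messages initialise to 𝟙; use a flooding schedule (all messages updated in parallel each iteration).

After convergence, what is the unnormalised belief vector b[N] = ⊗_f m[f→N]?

init: all messages = 𝟙 over 2 values
r1 m[φ0→C] = [T, T]
r1 m[φ0→J] = [T, T]
r1 m[φ1→J] = [T, T]
r1 m[φ1→D] = [T, T]
r1 m[φ2→C] = [T, T]
r1 m[φ2→N] = [T, T]
r1 m[φ3→N] = [T, T]
r1 m[φ3→S] = [F, T]
r1 m[φ4→N] = [T, T]
r1 m[φ4→E] = [T, T]
r1 m[φ5→J] = [T, T]
r1 m[φ5→K] = [T, T]
r1 m[φ6→K] = [T, T]
r1 m[φ6→M] = [T, T]
r1 m[φ7→N] = [T, F]
r1 m[φ7→P] = [T, F]
r1 m[φ8→R] = [T, T]
r1 m[φ8→N] = [T, F]
r1 m[φ9→N] = [T, T]
r1 m[C→φ0] = [T, T]
r1 m[C→φ2] = [T, T]
r1 m[R→φ8] = [T, T]
r1 m[N→φ2] = [T, T]
r1 m[N→φ3] = [T, T]
r1 m[N→φ4] = [T, T]
r1 m[N→φ7] = [T, T]
r1 m[N→φ8] = [T, T]
r1 m[N→φ9] = [T, T]
r1 m[P→φ7] = [T, T]
r1 m[J→φ0] = [T, T]
r1 m[J→φ1] = [T, T]
r1 m[J→φ5] = [T, T]
r1 m[E→φ4] = [T, T]
r1 m[S→φ3] = [T, T]
r1 m[K→φ5] = [T, T]
r1 m[K→φ6] = [T, T]
r1 m[M→φ6] = [T, T]
r1 m[D→φ1] = [T, T]
r2 m[φ0→C] = [T, T]
r2 m[φ0→J] = [T, T]
r2 m[φ1→J] = [T, T]
r2 m[φ1→D] = [T, T]
r2 m[φ2→C] = [T, T]
r2 m[φ2→N] = [T, T]
r2 m[φ3→N] = [T, T]
r2 m[φ3→S] = [F, T]
r2 m[φ4→N] = [T, T]
r2 m[φ4→E] = [T, T]
r2 m[φ5→J] = [T, T]
r2 m[φ5→K] = [T, T]
r2 m[φ6→K] = [T, T]
r2 m[φ6→M] = [T, T]
r2 m[φ7→N] = [T, F]
r2 m[φ7→P] = [T, F]
r2 m[φ8→R] = [T, T]
r2 m[φ8→N] = [T, F]
r2 m[φ9→N] = [T, T]
r2 m[C→φ0] = [T, T]
r2 m[C→φ2] = [T, T]
r2 m[R→φ8] = [T, T]
r2 m[N→φ2] = [T, F]
r2 m[N→φ3] = [T, F]
r2 m[N→φ4] = [T, F]
r2 m[N→φ7] = [T, F]
r2 m[N→φ8] = [T, F]
r2 m[N→φ9] = [T, F]
r2 m[P→φ7] = [T, T]
r2 m[J→φ0] = [T, T]
r2 m[J→φ1] = [T, T]
r2 m[J→φ5] = [T, T]
r2 m[E→φ4] = [T, T]
r2 m[S→φ3] = [T, T]
r2 m[K→φ5] = [T, T]
r2 m[K→φ6] = [T, T]
r2 m[M→φ6] = [T, T]
r2 m[D→φ1] = [T, T]
r3 m[φ0→C] = [T, T]
r3 m[φ0→J] = [T, T]
r3 m[φ1→J] = [T, T]
r3 m[φ1→D] = [T, T]
r3 m[φ2→C] = [T, T]
r3 m[φ2→N] = [T, T]
r3 m[φ3→N] = [T, T]
r3 m[φ3→S] = [F, T]
r3 m[φ4→N] = [T, T]
r3 m[φ4→E] = [T, F]
r3 m[φ5→J] = [T, T]
r3 m[φ5→K] = [T, T]
r3 m[φ6→K] = [T, T]
r3 m[φ6→M] = [T, T]
r3 m[φ7→N] = [T, F]
r3 m[φ7→P] = [T, F]
r3 m[φ8→R] = [T, T]
r3 m[φ8→N] = [T, F]
r3 m[φ9→N] = [T, T]
r3 m[C→φ0] = [T, T]
r3 m[C→φ2] = [T, T]
r3 m[R→φ8] = [T, T]
r3 m[N→φ2] = [T, F]
r3 m[N→φ3] = [T, F]
r3 m[N→φ4] = [T, F]
r3 m[N→φ7] = [T, F]
r3 m[N→φ8] = [T, F]
r3 m[N→φ9] = [T, F]
r3 m[P→φ7] = [T, T]
r3 m[J→φ0] = [T, T]
r3 m[J→φ1] = [T, T]
r3 m[J→φ5] = [T, T]
r3 m[E→φ4] = [T, T]
r3 m[S→φ3] = [T, T]
r3 m[K→φ5] = [T, T]
r3 m[K→φ6] = [T, T]
r3 m[M→φ6] = [T, T]
r3 m[D→φ1] = [T, T]
r4 m[φ0→C] = [T, T]
r4 m[φ0→J] = [T, T]
r4 m[φ1→J] = [T, T]
r4 m[φ1→D] = [T, T]
r4 m[φ2→C] = [T, T]
r4 m[φ2→N] = [T, T]
r4 m[φ3→N] = [T, T]
r4 m[φ3→S] = [F, T]
r4 m[φ4→N] = [T, T]
r4 m[φ4→E] = [T, F]
r4 m[φ5→J] = [T, T]
r4 m[φ5→K] = [T, T]
r4 m[φ6→K] = [T, T]
r4 m[φ6→M] = [T, T]
r4 m[φ7→N] = [T, F]
r4 m[φ7→P] = [T, F]
r4 m[φ8→R] = [T, T]
r4 m[φ8→N] = [T, F]
r4 m[φ9→N] = [T, T]
r4 m[C→φ0] = [T, T]
r4 m[C→φ2] = [T, T]
r4 m[R→φ8] = [T, T]
r4 m[N→φ2] = [T, F]
r4 m[N→φ3] = [T, F]
r4 m[N→φ4] = [T, F]
r4 m[N→φ7] = [T, F]
r4 m[N→φ8] = [T, F]
r4 m[N→φ9] = [T, F]
r4 m[P→φ7] = [T, T]
r4 m[J→φ0] = [T, T]
r4 m[J→φ1] = [T, T]
r4 m[J→φ5] = [T, T]
r4 m[E→φ4] = [T, T]
r4 m[S→φ3] = [T, T]
r4 m[K→φ5] = [T, T]
r4 m[K→φ6] = [T, T]
r4 m[M→φ6] = [T, T]
r4 m[D→φ1] = [T, T]
fixed point reached at round 4
b[N] = ⊗ incoming = [T, F]

b[N] = [T, F]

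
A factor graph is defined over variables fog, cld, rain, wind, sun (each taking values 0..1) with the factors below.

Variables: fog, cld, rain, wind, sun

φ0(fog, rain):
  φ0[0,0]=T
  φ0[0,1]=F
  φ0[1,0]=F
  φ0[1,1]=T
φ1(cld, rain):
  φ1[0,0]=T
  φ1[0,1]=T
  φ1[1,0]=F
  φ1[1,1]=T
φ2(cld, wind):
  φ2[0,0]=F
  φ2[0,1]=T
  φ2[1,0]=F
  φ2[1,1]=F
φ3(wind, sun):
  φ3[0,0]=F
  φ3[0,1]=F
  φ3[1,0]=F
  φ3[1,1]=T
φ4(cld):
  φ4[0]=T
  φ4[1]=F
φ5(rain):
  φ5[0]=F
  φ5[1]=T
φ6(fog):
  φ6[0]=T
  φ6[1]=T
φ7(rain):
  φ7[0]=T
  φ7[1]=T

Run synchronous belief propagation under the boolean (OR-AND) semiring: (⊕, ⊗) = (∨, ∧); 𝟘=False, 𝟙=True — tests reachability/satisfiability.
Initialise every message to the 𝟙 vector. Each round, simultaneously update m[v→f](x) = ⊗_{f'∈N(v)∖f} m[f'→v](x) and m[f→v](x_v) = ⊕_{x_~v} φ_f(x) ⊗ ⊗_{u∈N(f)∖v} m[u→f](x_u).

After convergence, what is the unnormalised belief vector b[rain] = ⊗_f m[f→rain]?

b[rain] = [F, T]

init: all messages = 𝟙 over 2 values
r1 m[φ0→fog] = [T, T]
r1 m[φ0→rain] = [T, T]
r1 m[φ1→cld] = [T, T]
r1 m[φ1→rain] = [T, T]
r1 m[φ2→cld] = [T, F]
r1 m[φ2→wind] = [F, T]
r1 m[φ3→wind] = [F, T]
r1 m[φ3→sun] = [F, T]
r1 m[φ4→cld] = [T, F]
r1 m[φ5→rain] = [F, T]
r1 m[φ6→fog] = [T, T]
r1 m[φ7→rain] = [T, T]
r1 m[fog→φ0] = [T, T]
r1 m[fog→φ6] = [T, T]
r1 m[cld→φ1] = [T, T]
r1 m[cld→φ2] = [T, T]
r1 m[cld→φ4] = [T, T]
r1 m[rain→φ0] = [T, T]
r1 m[rain→φ1] = [T, T]
r1 m[rain→φ5] = [T, T]
r1 m[rain→φ7] = [T, T]
r1 m[wind→φ2] = [T, T]
r1 m[wind→φ3] = [T, T]
r1 m[sun→φ3] = [T, T]
r2 m[φ0→fog] = [T, T]
r2 m[φ0→rain] = [T, T]
r2 m[φ1→cld] = [T, T]
r2 m[φ1→rain] = [T, T]
r2 m[φ2→cld] = [T, F]
r2 m[φ2→wind] = [F, T]
r2 m[φ3→wind] = [F, T]
r2 m[φ3→sun] = [F, T]
r2 m[φ4→cld] = [T, F]
r2 m[φ5→rain] = [F, T]
r2 m[φ6→fog] = [T, T]
r2 m[φ7→rain] = [T, T]
r2 m[fog→φ0] = [T, T]
r2 m[fog→φ6] = [T, T]
r2 m[cld→φ1] = [T, F]
r2 m[cld→φ2] = [T, F]
r2 m[cld→φ4] = [T, F]
r2 m[rain→φ0] = [F, T]
r2 m[rain→φ1] = [F, T]
r2 m[rain→φ5] = [T, T]
r2 m[rain→φ7] = [F, T]
r2 m[wind→φ2] = [F, T]
r2 m[wind→φ3] = [F, T]
r2 m[sun→φ3] = [T, T]
r3 m[φ0→fog] = [F, T]
r3 m[φ0→rain] = [T, T]
r3 m[φ1→cld] = [T, T]
r3 m[φ1→rain] = [T, T]
r3 m[φ2→cld] = [T, F]
r3 m[φ2→wind] = [F, T]
r3 m[φ3→wind] = [F, T]
r3 m[φ3→sun] = [F, T]
r3 m[φ4→cld] = [T, F]
r3 m[φ5→rain] = [F, T]
r3 m[φ6→fog] = [T, T]
r3 m[φ7→rain] = [T, T]
r3 m[fog→φ0] = [T, T]
r3 m[fog→φ6] = [T, T]
r3 m[cld→φ1] = [T, F]
r3 m[cld→φ2] = [T, F]
r3 m[cld→φ4] = [T, F]
r3 m[rain→φ0] = [F, T]
r3 m[rain→φ1] = [F, T]
r3 m[rain→φ5] = [T, T]
r3 m[rain→φ7] = [F, T]
r3 m[wind→φ2] = [F, T]
r3 m[wind→φ3] = [F, T]
r3 m[sun→φ3] = [T, T]
r4 m[φ0→fog] = [F, T]
r4 m[φ0→rain] = [T, T]
r4 m[φ1→cld] = [T, T]
r4 m[φ1→rain] = [T, T]
r4 m[φ2→cld] = [T, F]
r4 m[φ2→wind] = [F, T]
r4 m[φ3→wind] = [F, T]
r4 m[φ3→sun] = [F, T]
r4 m[φ4→cld] = [T, F]
r4 m[φ5→rain] = [F, T]
r4 m[φ6→fog] = [T, T]
r4 m[φ7→rain] = [T, T]
r4 m[fog→φ0] = [T, T]
r4 m[fog→φ6] = [F, T]
r4 m[cld→φ1] = [T, F]
r4 m[cld→φ2] = [T, F]
r4 m[cld→φ4] = [T, F]
r4 m[rain→φ0] = [F, T]
r4 m[rain→φ1] = [F, T]
r4 m[rain→φ5] = [T, T]
r4 m[rain→φ7] = [F, T]
r4 m[wind→φ2] = [F, T]
r4 m[wind→φ3] = [F, T]
r4 m[sun→φ3] = [T, T]
r5 m[φ0→fog] = [F, T]
r5 m[φ0→rain] = [T, T]
r5 m[φ1→cld] = [T, T]
r5 m[φ1→rain] = [T, T]
r5 m[φ2→cld] = [T, F]
r5 m[φ2→wind] = [F, T]
r5 m[φ3→wind] = [F, T]
r5 m[φ3→sun] = [F, T]
r5 m[φ4→cld] = [T, F]
r5 m[φ5→rain] = [F, T]
r5 m[φ6→fog] = [T, T]
r5 m[φ7→rain] = [T, T]
r5 m[fog→φ0] = [T, T]
r5 m[fog→φ6] = [F, T]
r5 m[cld→φ1] = [T, F]
r5 m[cld→φ2] = [T, F]
r5 m[cld→φ4] = [T, F]
r5 m[rain→φ0] = [F, T]
r5 m[rain→φ1] = [F, T]
r5 m[rain→φ5] = [T, T]
r5 m[rain→φ7] = [F, T]
r5 m[wind→φ2] = [F, T]
r5 m[wind→φ3] = [F, T]
r5 m[sun→φ3] = [T, T]
fixed point reached at round 5
b[rain] = ⊗ incoming = [F, T]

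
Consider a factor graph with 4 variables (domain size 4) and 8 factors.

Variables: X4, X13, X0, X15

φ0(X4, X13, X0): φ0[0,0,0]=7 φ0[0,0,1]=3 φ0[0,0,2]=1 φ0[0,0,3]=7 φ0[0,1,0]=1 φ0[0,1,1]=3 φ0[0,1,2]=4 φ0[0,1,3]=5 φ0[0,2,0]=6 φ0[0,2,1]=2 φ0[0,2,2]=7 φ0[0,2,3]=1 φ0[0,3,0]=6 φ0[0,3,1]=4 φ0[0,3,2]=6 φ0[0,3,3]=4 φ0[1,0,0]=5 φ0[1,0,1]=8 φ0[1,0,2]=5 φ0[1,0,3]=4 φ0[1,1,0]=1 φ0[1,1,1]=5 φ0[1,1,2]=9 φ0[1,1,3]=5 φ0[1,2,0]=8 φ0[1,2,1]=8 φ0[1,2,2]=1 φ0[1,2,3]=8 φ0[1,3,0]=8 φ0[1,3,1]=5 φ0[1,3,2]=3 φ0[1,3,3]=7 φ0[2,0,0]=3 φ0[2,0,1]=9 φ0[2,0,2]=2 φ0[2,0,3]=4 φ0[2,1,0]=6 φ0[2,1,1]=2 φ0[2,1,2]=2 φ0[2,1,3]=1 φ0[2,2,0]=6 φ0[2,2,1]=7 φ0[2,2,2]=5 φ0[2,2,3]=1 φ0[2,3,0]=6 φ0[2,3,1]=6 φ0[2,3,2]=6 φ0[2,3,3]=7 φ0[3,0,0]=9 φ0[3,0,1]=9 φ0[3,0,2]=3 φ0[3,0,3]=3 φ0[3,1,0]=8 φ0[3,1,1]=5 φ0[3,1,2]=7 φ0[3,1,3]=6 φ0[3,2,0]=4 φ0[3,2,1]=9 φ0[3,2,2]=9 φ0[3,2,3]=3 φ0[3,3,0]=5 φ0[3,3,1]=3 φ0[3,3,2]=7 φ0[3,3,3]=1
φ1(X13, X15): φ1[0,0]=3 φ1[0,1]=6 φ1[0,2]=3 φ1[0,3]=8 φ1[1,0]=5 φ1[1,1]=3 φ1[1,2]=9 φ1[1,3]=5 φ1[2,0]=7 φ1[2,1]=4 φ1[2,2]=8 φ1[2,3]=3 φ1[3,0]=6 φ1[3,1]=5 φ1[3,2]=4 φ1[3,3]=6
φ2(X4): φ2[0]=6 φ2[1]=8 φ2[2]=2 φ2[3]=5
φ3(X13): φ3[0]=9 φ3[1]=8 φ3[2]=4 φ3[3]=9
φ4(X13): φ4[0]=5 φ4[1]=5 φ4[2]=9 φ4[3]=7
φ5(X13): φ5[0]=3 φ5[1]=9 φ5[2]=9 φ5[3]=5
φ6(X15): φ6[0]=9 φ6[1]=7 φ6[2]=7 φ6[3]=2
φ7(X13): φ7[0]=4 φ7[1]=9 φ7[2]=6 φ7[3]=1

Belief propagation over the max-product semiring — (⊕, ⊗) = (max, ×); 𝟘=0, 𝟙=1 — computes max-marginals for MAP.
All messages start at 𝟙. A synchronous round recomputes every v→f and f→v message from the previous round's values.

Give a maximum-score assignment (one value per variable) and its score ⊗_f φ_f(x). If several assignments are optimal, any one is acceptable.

assignment: (X4=1, X13=1, X0=2, X15=2); score = 14696640

init: all messages = 𝟙 over 4 values
r1 m[φ0→X4] = [7, 9, 9, 9]
r1 m[φ0→X13] = [9, 9, 9, 8]
r1 m[φ0→X0] = [9, 9, 9, 8]
r1 m[φ1→X13] = [8, 9, 8, 6]
r1 m[φ1→X15] = [7, 6, 9, 8]
r1 m[φ2→X4] = [6, 8, 2, 5]
r1 m[φ3→X13] = [9, 8, 4, 9]
r1 m[φ4→X13] = [5, 5, 9, 7]
r1 m[φ5→X13] = [3, 9, 9, 5]
r1 m[φ6→X15] = [9, 7, 7, 2]
r1 m[φ7→X13] = [4, 9, 6, 1]
r1 m[X4→φ0] = [1, 1, 1, 1]
r1 m[X4→φ2] = [1, 1, 1, 1]
r1 m[X13→φ0] = [1, 1, 1, 1]
r1 m[X13→φ1] = [1, 1, 1, 1]
r1 m[X13→φ3] = [1, 1, 1, 1]
r1 m[X13→φ4] = [1, 1, 1, 1]
r1 m[X13→φ5] = [1, 1, 1, 1]
r1 m[X13→φ7] = [1, 1, 1, 1]
r1 m[X0→φ0] = [1, 1, 1, 1]
r1 m[X15→φ1] = [1, 1, 1, 1]
r1 m[X15→φ6] = [1, 1, 1, 1]
r2 m[φ0→X4] = [7, 9, 9, 9]
r2 m[φ0→X13] = [9, 9, 9, 8]
r2 m[φ0→X0] = [9, 9, 9, 8]
r2 m[φ1→X13] = [8, 9, 8, 6]
r2 m[φ1→X15] = [7, 6, 9, 8]
r2 m[φ2→X4] = [6, 8, 2, 5]
r2 m[φ3→X13] = [9, 8, 4, 9]
r2 m[φ4→X13] = [5, 5, 9, 7]
r2 m[φ5→X13] = [3, 9, 9, 5]
r2 m[φ6→X15] = [9, 7, 7, 2]
r2 m[φ7→X13] = [4, 9, 6, 1]
r2 m[X4→φ0] = [6, 8, 2, 5]
r2 m[X4→φ2] = [7, 9, 9, 9]
r2 m[X13→φ0] = [4320, 29160, 15552, 1890]
r2 m[X13→φ1] = [4860, 29160, 17496, 2520]
r2 m[X13→φ3] = [4320, 32805, 34992, 1680]
r2 m[X13→φ4] = [7776, 52488, 15552, 2160]
r2 m[X13→φ5] = [12960, 29160, 15552, 3024]
r2 m[X13→φ7] = [9720, 29160, 23328, 15120]
r2 m[X0→φ0] = [1, 1, 1, 1]
r2 m[X15→φ1] = [9, 7, 7, 2]
r2 m[X15→φ6] = [7, 6, 9, 8]
r3 m[φ0→X4] = [145800, 262440, 174960, 233280]
r3 m[φ0→X13] = [64, 72, 64, 64]
r3 m[φ0→X0] = [1166400, 1166400, 2099520, 1166400]
r3 m[φ1→X13] = [42, 63, 63, 54]
r3 m[φ1→X15] = [145800, 87480, 262440, 145800]
r3 m[φ2→X4] = [6, 8, 2, 5]
r3 m[φ3→X13] = [9, 8, 4, 9]
r3 m[φ4→X13] = [5, 5, 9, 7]
r3 m[φ5→X13] = [3, 9, 9, 5]
r3 m[φ6→X15] = [9, 7, 7, 2]
r3 m[φ7→X13] = [4, 9, 6, 1]
r3 m[X4→φ0] = [6, 8, 2, 5]
r3 m[X4→φ2] = [7, 9, 9, 9]
r3 m[X13→φ0] = [4320, 29160, 15552, 1890]
r3 m[X13→φ1] = [4860, 29160, 17496, 2520]
r3 m[X13→φ3] = [4320, 32805, 34992, 1680]
r3 m[X13→φ4] = [7776, 52488, 15552, 2160]
r3 m[X13→φ5] = [12960, 29160, 15552, 3024]
r3 m[X13→φ7] = [9720, 29160, 23328, 15120]
r3 m[X0→φ0] = [1, 1, 1, 1]
r3 m[X15→φ1] = [9, 7, 7, 2]
r3 m[X15→φ6] = [7, 6, 9, 8]
r4 m[φ0→X4] = [145800, 262440, 174960, 233280]
r4 m[φ0→X13] = [64, 72, 64, 64]
r4 m[φ0→X0] = [1166400, 1166400, 2099520, 1166400]
r4 m[φ1→X13] = [42, 63, 63, 54]
r4 m[φ1→X15] = [145800, 87480, 262440, 145800]
r4 m[φ2→X4] = [6, 8, 2, 5]
r4 m[φ3→X13] = [9, 8, 4, 9]
r4 m[φ4→X13] = [5, 5, 9, 7]
r4 m[φ5→X13] = [3, 9, 9, 5]
r4 m[φ6→X15] = [9, 7, 7, 2]
r4 m[φ7→X13] = [4, 9, 6, 1]
r4 m[X4→φ0] = [6, 8, 2, 5]
r4 m[X4→φ2] = [145800, 262440, 174960, 233280]
r4 m[X13→φ0] = [22680, 204120, 122472, 17010]
r4 m[X13→φ1] = [34560, 233280, 124416, 20160]
r4 m[X13→φ3] = [161280, 1837080, 1959552, 120960]
r4 m[X13→φ4] = [290304, 2939328, 870912, 155520]
r4 m[X13→φ5] = [483840, 1632960, 870912, 217728]
r4 m[X13→φ7] = [362880, 1632960, 1306368, 1088640]
r4 m[X0→φ0] = [1, 1, 1, 1]
r4 m[X15→φ1] = [9, 7, 7, 2]
r4 m[X15→φ6] = [145800, 87480, 262440, 145800]
r5 m[φ0→X4] = [1020600, 1837080, 1224720, 1632960]
r5 m[φ0→X13] = [64, 72, 64, 64]
r5 m[φ0→X0] = [8164800, 8164800, 14696640, 8164800]
r5 m[φ1→X13] = [42, 63, 63, 54]
r5 m[φ1→X15] = [1166400, 699840, 2099520, 1166400]
r5 m[φ2→X4] = [6, 8, 2, 5]
r5 m[φ3→X13] = [9, 8, 4, 9]
r5 m[φ4→X13] = [5, 5, 9, 7]
r5 m[φ5→X13] = [3, 9, 9, 5]
r5 m[φ6→X15] = [9, 7, 7, 2]
r5 m[φ7→X13] = [4, 9, 6, 1]
r5 m[X4→φ0] = [6, 8, 2, 5]
r5 m[X4→φ2] = [145800, 262440, 174960, 233280]
r5 m[X13→φ0] = [22680, 204120, 122472, 17010]
r5 m[X13→φ1] = [34560, 233280, 124416, 20160]
r5 m[X13→φ3] = [161280, 1837080, 1959552, 120960]
r5 m[X13→φ4] = [290304, 2939328, 870912, 155520]
r5 m[X13→φ5] = [483840, 1632960, 870912, 217728]
r5 m[X13→φ7] = [362880, 1632960, 1306368, 1088640]
r5 m[X0→φ0] = [1, 1, 1, 1]
r5 m[X15→φ1] = [9, 7, 7, 2]
r5 m[X15→φ6] = [145800, 87480, 262440, 145800]
r6 m[φ0→X4] = [1020600, 1837080, 1224720, 1632960]
r6 m[φ0→X13] = [64, 72, 64, 64]
r6 m[φ0→X0] = [8164800, 8164800, 14696640, 8164800]
r6 m[φ1→X13] = [42, 63, 63, 54]
r6 m[φ1→X15] = [1166400, 699840, 2099520, 1166400]
r6 m[φ2→X4] = [6, 8, 2, 5]
r6 m[φ3→X13] = [9, 8, 4, 9]
r6 m[φ4→X13] = [5, 5, 9, 7]
r6 m[φ5→X13] = [3, 9, 9, 5]
r6 m[φ6→X15] = [9, 7, 7, 2]
r6 m[φ7→X13] = [4, 9, 6, 1]
r6 m[X4→φ0] = [6, 8, 2, 5]
r6 m[X4→φ2] = [1020600, 1837080, 1224720, 1632960]
r6 m[X13→φ0] = [22680, 204120, 122472, 17010]
r6 m[X13→φ1] = [34560, 233280, 124416, 20160]
r6 m[X13→φ3] = [161280, 1837080, 1959552, 120960]
r6 m[X13→φ4] = [290304, 2939328, 870912, 155520]
r6 m[X13→φ5] = [483840, 1632960, 870912, 217728]
r6 m[X13→φ7] = [362880, 1632960, 1306368, 1088640]
r6 m[X0→φ0] = [1, 1, 1, 1]
r6 m[X15→φ1] = [9, 7, 7, 2]
r6 m[X15→φ6] = [1166400, 699840, 2099520, 1166400]
r7 m[φ0→X4] = [1020600, 1837080, 1224720, 1632960]
r7 m[φ0→X13] = [64, 72, 64, 64]
r7 m[φ0→X0] = [8164800, 8164800, 14696640, 8164800]
r7 m[φ1→X13] = [42, 63, 63, 54]
r7 m[φ1→X15] = [1166400, 699840, 2099520, 1166400]
r7 m[φ2→X4] = [6, 8, 2, 5]
r7 m[φ3→X13] = [9, 8, 4, 9]
r7 m[φ4→X13] = [5, 5, 9, 7]
r7 m[φ5→X13] = [3, 9, 9, 5]
r7 m[φ6→X15] = [9, 7, 7, 2]
r7 m[φ7→X13] = [4, 9, 6, 1]
r7 m[X4→φ0] = [6, 8, 2, 5]
r7 m[X4→φ2] = [1020600, 1837080, 1224720, 1632960]
r7 m[X13→φ0] = [22680, 204120, 122472, 17010]
r7 m[X13→φ1] = [34560, 233280, 124416, 20160]
r7 m[X13→φ3] = [161280, 1837080, 1959552, 120960]
r7 m[X13→φ4] = [290304, 2939328, 870912, 155520]
r7 m[X13→φ5] = [483840, 1632960, 870912, 217728]
r7 m[X13→φ7] = [362880, 1632960, 1306368, 1088640]
r7 m[X0→φ0] = [1, 1, 1, 1]
r7 m[X15→φ1] = [9, 7, 7, 2]
r7 m[X15→φ6] = [1166400, 699840, 2099520, 1166400]
fixed point reached at round 7
traceback from X4: (X4=1, X13=1, X0=2, X15=2), score=14696640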